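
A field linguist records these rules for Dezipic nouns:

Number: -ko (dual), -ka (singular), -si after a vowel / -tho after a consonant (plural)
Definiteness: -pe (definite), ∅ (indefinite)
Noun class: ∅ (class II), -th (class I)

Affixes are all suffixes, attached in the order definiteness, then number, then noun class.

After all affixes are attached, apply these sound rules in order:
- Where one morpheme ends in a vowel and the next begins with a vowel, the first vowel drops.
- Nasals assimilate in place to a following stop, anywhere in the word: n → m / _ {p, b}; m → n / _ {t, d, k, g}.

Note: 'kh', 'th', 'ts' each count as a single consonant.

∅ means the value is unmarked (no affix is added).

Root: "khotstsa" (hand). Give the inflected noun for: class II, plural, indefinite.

khotstsasi

definiteness = indefinite: zero marking, form stays khotstsa.
Attach number plural -si (after vowel 'a') → khotstsasi.
noun class = class II: zero marking, form stays khotstsasi.
Vowel deletion: no change.
Nasal assimilation: no change.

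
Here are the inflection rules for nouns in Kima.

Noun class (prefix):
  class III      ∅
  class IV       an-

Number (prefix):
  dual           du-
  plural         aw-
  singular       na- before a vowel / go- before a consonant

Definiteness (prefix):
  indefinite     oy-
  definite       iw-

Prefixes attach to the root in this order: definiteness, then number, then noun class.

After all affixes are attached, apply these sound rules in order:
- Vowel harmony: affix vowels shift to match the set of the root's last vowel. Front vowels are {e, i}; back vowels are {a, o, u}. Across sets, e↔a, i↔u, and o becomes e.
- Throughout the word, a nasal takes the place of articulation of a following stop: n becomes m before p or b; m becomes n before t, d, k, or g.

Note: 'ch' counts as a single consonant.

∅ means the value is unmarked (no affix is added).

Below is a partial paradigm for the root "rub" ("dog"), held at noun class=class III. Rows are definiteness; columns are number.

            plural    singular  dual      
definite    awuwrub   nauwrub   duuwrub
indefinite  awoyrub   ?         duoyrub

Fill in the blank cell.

Attach definiteness indefinite oy- → oyrub.
Attach number singular na- (before vowel 'o') → naoyrub.
noun class = class III: zero marking, form stays naoyrub.
Vowel harmony: no change.
Nasal assimilation: no change.

naoyrub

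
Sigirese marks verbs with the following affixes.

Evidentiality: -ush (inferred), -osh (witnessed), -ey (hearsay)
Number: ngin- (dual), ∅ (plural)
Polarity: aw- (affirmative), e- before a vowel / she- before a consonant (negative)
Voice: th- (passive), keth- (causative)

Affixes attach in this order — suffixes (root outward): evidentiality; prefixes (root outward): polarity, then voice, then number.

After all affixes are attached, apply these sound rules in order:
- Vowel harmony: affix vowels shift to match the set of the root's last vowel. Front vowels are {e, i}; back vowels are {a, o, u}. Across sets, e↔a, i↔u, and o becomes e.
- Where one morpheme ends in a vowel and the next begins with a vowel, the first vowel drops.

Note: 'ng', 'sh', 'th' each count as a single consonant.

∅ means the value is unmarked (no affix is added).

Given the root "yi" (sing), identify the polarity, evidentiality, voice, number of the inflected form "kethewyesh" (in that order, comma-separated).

affirmative, witnessed, causative, plural

Segment: keth-aw-yi-osh.
polarity: aw- → affirmative.
evidentiality: -osh → witnessed.
voice: keth- → causative.
number: ∅ → plural.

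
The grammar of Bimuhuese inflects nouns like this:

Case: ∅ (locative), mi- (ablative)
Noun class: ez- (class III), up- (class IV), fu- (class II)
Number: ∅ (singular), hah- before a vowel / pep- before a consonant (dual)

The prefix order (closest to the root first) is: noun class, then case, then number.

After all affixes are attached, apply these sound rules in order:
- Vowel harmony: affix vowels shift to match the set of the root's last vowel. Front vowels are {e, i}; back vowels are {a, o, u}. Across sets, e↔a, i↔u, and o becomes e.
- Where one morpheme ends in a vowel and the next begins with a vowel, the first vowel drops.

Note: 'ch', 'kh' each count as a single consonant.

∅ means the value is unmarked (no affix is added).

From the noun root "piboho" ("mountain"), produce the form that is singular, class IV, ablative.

muppiboho

Attach noun class class IV up- → uppiboho.
Attach case ablative mi- → miuppiboho.
number = singular: zero marking, form stays miuppiboho.
Apply vowel harmony: miuppiboho → muuppiboho.
Apply vowel deletion: muuppiboho → muppiboho.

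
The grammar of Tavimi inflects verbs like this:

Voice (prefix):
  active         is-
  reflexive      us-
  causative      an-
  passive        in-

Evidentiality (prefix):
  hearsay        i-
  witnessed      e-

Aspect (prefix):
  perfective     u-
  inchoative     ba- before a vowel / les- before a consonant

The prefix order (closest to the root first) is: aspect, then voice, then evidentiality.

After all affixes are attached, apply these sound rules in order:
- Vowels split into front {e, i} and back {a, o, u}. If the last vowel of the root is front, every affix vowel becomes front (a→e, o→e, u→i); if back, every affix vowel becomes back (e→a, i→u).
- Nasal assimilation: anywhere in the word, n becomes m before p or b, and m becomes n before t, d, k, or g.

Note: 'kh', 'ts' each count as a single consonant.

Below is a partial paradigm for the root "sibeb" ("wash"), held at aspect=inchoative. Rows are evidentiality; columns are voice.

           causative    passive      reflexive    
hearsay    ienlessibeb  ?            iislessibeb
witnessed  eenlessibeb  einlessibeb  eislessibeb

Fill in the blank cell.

iinlessibeb

Attach aspect inchoative les- (before consonant 's') → lessibeb.
Attach voice passive in- → inlessibeb.
Attach evidentiality hearsay i- → iinlessibeb.
Vowel harmony: no change.
Nasal assimilation: no change.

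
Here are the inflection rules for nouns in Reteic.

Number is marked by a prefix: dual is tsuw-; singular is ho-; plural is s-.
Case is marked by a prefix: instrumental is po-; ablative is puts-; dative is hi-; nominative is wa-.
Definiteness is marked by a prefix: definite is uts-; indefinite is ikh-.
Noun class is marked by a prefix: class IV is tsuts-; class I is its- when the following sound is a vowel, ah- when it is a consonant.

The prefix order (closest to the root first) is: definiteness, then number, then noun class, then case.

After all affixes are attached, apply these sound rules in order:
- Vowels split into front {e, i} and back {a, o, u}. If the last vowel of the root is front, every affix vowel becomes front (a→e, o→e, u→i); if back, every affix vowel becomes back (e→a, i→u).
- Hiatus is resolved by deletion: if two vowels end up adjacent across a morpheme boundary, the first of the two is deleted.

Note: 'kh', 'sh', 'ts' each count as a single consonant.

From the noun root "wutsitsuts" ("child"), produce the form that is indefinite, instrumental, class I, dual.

pahtsuwukhwutsitsuts

Attach definiteness indefinite ikh- → ikhwutsitsuts.
Attach number dual tsuw- → tsuwikhwutsitsuts.
Attach noun class class I ah- (before consonant 'ts') → ahtsuwikhwutsitsuts.
Attach case instrumental po- → poahtsuwikhwutsitsuts.
Apply vowel harmony: poahtsuwikhwutsitsuts → poahtsuwukhwutsitsuts.
Apply vowel deletion: poahtsuwukhwutsitsuts → pahtsuwukhwutsitsuts.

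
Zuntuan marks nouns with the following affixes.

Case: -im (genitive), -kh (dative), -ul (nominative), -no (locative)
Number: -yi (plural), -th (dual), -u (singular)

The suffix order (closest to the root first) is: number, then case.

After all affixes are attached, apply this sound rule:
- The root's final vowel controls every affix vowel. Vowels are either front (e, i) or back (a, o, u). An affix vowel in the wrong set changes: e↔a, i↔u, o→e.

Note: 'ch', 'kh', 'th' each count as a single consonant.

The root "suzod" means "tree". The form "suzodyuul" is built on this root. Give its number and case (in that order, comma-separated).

Segment: suzod-yi-ul.
number: -yi → plural.
case: -ul → nominative.

plural, nominative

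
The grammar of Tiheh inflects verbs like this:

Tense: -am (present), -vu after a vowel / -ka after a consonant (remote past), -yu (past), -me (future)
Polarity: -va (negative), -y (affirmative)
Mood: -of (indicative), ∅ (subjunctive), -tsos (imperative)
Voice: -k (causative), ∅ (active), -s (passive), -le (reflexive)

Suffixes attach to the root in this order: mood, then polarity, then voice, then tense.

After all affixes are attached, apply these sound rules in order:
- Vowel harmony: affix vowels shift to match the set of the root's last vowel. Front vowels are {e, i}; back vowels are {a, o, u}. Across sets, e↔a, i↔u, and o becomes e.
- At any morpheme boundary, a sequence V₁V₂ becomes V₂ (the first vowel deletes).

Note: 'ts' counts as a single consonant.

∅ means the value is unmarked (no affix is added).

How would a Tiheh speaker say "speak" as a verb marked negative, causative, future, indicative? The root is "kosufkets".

kosufketsefvekme

Attach mood indicative -of → kosufketsof.
Attach polarity negative -va → kosufketsofva.
Attach voice causative -k → kosufketsofvak.
Attach tense future -me → kosufketsofvakme.
Apply vowel harmony: kosufketsofvakme → kosufketsefvekme.
Vowel deletion: no change.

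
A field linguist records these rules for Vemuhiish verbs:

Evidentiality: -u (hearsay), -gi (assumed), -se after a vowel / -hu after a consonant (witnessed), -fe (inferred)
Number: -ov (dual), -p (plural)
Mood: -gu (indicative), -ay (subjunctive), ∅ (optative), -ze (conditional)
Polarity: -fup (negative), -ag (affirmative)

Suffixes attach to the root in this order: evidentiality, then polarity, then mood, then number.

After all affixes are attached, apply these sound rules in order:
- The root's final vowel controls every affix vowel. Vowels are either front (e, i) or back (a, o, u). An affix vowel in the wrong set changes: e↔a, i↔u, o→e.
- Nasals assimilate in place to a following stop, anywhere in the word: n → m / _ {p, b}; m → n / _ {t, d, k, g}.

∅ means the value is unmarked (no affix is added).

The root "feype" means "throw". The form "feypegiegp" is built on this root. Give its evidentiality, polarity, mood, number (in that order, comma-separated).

Segment: feype-gi-ag-p.
evidentiality: -gi → assumed.
polarity: -ag → affirmative.
mood: ∅ → optative.
number: -p → plural.

assumed, affirmative, optative, plural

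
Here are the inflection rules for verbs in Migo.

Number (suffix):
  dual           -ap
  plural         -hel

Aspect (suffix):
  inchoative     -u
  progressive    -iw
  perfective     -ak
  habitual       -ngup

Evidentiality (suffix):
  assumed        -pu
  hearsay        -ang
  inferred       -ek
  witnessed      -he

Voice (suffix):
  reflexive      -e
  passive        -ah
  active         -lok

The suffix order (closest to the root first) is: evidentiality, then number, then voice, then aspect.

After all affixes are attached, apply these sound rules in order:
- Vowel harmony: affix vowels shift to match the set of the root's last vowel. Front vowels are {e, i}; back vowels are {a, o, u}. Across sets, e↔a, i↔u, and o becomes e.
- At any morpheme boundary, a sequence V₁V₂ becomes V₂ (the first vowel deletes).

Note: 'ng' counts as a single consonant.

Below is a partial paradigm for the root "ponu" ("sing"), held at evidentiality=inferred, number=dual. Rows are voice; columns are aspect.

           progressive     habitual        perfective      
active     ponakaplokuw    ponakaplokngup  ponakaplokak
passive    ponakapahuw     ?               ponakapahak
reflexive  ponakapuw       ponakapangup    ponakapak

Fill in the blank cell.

Attach evidentiality inferred -ek → ponuek.
Attach number dual -ap → ponuekap.
Attach voice passive -ah → ponuekapah.
Attach aspect habitual -ngup → ponuekapahngup.
Apply vowel harmony: ponuekapahngup → ponuakapahngup.
Apply vowel deletion: ponuakapahngup → ponakapahngup.

ponakapahngup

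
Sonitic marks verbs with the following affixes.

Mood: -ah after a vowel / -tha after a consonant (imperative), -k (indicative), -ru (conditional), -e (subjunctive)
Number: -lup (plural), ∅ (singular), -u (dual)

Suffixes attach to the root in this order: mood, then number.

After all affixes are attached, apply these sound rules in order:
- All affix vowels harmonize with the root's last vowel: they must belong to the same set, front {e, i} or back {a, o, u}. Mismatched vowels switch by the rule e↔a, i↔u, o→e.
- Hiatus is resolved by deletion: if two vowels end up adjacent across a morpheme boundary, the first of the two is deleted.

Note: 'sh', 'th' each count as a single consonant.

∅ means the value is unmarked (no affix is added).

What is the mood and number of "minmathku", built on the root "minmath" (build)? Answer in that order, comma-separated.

Segment: minmath-k-u.
mood: -k → indicative.
number: -u → dual.

indicative, dual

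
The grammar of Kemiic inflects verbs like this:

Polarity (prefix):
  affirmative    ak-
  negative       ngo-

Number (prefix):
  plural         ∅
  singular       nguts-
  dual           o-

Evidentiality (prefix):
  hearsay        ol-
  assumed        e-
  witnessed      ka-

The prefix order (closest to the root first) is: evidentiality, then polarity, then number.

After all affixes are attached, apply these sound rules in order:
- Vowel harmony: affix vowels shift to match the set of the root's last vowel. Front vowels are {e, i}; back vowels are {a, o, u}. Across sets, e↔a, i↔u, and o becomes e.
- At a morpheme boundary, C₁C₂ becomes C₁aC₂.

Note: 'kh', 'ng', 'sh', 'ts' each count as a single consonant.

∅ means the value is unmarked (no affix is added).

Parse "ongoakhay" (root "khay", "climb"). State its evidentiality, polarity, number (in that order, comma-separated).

Segment: o-ngo-e-khay.
evidentiality: e- → assumed.
polarity: ngo- → negative.
number: o- → dual.

assumed, negative, dual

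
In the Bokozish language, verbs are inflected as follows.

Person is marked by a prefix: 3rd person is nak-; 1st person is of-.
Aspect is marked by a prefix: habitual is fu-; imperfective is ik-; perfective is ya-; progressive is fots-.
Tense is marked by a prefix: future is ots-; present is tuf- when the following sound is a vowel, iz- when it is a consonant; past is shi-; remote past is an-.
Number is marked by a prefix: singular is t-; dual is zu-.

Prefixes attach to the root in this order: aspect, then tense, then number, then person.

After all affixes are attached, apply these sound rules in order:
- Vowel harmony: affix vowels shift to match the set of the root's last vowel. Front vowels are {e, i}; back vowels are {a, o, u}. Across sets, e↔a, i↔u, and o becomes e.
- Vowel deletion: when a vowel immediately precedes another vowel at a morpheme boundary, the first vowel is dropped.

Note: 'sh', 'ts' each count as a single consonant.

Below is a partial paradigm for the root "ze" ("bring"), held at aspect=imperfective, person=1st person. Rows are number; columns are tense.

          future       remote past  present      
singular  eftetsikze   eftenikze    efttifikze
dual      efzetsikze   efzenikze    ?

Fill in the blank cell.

Attach aspect imperfective ik- → ikze.
Attach tense present tuf- (before vowel 'i') → tufikze.
Attach number dual zu- → zutufikze.
Attach person 1st person of- → ofzutufikze.
Apply vowel harmony: ofzutufikze → efzitifikze.
Vowel deletion: no change.

efzitifikze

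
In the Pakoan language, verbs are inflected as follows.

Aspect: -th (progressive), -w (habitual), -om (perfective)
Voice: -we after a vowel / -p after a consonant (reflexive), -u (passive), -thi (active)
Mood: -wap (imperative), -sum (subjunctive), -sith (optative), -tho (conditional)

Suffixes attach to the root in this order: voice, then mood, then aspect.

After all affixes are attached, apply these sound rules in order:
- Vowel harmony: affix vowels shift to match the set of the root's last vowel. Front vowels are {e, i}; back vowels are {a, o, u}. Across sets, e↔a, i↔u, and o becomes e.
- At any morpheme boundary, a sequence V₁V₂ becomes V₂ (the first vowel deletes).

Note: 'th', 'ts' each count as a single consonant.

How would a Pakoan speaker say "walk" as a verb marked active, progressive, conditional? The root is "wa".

wathuthoth

Attach voice active -thi → wathi.
Attach mood conditional -tho → wathitho.
Attach aspect progressive -th → wathithoth.
Apply vowel harmony: wathithoth → wathuthoth.
Vowel deletion: no change.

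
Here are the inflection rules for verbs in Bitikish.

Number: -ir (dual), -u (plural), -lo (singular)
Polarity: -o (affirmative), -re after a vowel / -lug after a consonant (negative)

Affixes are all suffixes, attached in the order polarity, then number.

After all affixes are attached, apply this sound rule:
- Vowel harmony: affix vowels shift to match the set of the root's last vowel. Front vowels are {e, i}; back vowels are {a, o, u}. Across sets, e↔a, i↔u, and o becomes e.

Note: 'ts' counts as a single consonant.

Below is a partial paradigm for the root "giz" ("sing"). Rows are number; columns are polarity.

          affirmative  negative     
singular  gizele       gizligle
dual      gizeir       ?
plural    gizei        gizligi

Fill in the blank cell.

Attach polarity negative -lug (after consonant 'z') → gizlug.
Attach number dual -ir → gizlugir.
Apply vowel harmony: gizlugir → gizligir.

gizligir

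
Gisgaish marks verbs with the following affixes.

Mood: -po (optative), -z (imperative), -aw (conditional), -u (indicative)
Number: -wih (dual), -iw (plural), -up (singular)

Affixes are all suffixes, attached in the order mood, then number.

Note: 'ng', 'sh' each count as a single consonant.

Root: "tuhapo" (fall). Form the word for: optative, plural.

tuhapopoiw

Attach mood optative -po → tuhapopo.
Attach number plural -iw → tuhapopoiw.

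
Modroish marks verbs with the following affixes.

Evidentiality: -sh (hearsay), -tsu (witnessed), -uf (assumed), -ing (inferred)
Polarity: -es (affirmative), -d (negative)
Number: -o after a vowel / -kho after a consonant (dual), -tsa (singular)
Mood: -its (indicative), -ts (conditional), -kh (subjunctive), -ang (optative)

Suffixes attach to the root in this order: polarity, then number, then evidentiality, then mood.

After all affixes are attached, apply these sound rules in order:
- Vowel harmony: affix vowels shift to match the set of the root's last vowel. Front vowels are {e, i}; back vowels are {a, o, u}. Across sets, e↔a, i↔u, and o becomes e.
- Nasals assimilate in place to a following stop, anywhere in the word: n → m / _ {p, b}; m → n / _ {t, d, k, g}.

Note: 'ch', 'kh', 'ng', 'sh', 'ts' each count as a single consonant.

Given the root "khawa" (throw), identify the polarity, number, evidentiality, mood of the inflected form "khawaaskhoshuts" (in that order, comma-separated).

Segment: khawa-es-kho-sh-its.
polarity: -es → affirmative.
number: -o/kho → dual.
evidentiality: -sh → hearsay.
mood: -its → indicative.

affirmative, dual, hearsay, indicative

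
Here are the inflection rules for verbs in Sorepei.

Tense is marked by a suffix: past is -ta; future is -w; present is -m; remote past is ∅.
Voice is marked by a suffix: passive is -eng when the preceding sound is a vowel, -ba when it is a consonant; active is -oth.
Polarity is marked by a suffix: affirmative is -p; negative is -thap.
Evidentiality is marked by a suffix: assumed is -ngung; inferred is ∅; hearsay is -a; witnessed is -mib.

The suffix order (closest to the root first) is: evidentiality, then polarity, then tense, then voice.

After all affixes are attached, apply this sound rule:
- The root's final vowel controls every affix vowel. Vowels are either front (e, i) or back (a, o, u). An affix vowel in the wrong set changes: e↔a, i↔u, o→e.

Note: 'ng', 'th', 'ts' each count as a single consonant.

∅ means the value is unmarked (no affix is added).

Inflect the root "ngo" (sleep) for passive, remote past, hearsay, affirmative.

ngoapba

Attach evidentiality hearsay -a → ngoa.
Attach polarity affirmative -p → ngoap.
tense = remote past: zero marking, form stays ngoap.
Attach voice passive -ba (after consonant 'p') → ngoapba.
Vowel harmony: no change.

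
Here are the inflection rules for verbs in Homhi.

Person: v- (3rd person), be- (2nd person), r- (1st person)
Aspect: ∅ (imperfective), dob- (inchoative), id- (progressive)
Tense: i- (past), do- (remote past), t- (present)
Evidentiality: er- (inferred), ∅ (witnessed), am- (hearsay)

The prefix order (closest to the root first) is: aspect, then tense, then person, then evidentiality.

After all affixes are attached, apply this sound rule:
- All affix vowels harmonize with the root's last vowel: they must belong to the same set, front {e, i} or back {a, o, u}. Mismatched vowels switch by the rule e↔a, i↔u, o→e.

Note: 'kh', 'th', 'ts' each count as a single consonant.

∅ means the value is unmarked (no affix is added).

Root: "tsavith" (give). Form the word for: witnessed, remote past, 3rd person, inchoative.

Attach aspect inchoative dob- → dobtsavith.
Attach tense remote past do- → dodobtsavith.
Attach person 3rd person v- → vdodobtsavith.
evidentiality = witnessed: zero marking, form stays vdodobtsavith.
Apply vowel harmony: vdodobtsavith → vdedebtsavith.

vdedebtsavith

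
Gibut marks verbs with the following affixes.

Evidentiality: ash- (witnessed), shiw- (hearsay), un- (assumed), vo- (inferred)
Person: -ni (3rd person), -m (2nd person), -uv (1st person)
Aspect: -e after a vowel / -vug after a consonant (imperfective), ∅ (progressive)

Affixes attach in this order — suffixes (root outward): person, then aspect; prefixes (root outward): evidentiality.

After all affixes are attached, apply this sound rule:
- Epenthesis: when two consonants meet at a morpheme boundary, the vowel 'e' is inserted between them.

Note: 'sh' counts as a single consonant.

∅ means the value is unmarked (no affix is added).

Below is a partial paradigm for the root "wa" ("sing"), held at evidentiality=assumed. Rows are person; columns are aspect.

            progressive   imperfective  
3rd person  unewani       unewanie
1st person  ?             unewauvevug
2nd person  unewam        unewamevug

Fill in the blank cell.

Attach evidentiality assumed un- → unwa.
Attach person 1st person -uv → unwauv.
aspect = progressive: zero marking, form stays unwauv.
Apply epenthesis: unwauv → unewauv.

unewauv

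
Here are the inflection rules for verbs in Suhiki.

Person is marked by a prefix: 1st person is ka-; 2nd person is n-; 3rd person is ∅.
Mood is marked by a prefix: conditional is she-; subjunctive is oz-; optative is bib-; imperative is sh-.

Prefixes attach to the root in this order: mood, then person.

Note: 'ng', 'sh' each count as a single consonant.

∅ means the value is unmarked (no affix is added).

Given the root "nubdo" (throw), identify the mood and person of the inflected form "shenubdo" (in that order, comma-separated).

Segment: she-nubdo.
mood: she- → conditional.
person: ∅ → 3rd person.

conditional, 3rd person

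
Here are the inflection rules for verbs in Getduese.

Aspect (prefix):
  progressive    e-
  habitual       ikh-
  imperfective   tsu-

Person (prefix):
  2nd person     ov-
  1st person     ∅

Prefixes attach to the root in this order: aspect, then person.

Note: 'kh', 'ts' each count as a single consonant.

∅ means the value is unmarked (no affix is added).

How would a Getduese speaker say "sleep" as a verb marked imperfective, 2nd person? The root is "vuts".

Attach aspect imperfective tsu- → tsuvuts.
Attach person 2nd person ov- → ovtsuvuts.

ovtsuvuts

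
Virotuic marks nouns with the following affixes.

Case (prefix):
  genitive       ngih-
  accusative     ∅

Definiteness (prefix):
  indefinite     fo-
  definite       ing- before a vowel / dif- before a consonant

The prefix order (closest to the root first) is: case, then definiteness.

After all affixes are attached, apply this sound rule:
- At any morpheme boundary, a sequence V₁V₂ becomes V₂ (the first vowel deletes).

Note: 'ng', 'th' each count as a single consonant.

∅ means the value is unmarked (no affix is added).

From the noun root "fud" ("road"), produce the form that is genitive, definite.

difngihfud

Attach case genitive ngih- → ngihfud.
Attach definiteness definite dif- (before consonant 'ng') → difngihfud.
Vowel deletion: no change.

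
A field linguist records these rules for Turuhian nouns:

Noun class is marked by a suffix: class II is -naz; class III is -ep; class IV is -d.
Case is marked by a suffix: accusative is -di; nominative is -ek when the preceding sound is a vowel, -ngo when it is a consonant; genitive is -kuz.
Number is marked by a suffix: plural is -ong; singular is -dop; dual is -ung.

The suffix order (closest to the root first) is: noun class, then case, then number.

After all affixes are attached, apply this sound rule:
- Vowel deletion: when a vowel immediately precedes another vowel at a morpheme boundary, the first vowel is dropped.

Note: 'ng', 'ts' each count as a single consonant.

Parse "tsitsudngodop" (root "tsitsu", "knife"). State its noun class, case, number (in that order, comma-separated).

class IV, nominative, singular

Segment: tsitsu-d-ngo-dop.
noun class: -d → class IV.
case: -ek/ngo → nominative.
number: -dop → singular.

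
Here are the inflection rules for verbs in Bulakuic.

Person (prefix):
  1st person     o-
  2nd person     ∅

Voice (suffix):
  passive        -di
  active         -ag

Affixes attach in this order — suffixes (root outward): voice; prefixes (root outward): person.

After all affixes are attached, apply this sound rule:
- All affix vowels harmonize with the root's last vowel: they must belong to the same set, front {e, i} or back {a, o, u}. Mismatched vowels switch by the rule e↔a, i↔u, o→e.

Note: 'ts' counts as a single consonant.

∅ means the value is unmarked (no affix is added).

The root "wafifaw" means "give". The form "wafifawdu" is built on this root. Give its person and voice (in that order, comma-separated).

Segment: wafifaw-di.
person: ∅ → 2nd person.
voice: -di → passive.

2nd person, passive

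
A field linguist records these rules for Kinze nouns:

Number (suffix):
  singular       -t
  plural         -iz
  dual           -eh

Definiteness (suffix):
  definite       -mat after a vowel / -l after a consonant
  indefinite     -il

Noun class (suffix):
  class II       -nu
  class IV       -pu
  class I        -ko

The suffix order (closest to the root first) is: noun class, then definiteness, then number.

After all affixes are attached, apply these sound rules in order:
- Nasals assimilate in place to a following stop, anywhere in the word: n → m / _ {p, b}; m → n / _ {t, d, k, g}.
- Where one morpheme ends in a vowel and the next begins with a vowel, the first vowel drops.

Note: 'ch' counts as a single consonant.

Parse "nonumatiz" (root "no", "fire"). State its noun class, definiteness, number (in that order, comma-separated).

Segment: no-nu-mat-iz.
noun class: -nu → class II.
definiteness: -mat/l → definite.
number: -iz → plural.

class II, definite, plural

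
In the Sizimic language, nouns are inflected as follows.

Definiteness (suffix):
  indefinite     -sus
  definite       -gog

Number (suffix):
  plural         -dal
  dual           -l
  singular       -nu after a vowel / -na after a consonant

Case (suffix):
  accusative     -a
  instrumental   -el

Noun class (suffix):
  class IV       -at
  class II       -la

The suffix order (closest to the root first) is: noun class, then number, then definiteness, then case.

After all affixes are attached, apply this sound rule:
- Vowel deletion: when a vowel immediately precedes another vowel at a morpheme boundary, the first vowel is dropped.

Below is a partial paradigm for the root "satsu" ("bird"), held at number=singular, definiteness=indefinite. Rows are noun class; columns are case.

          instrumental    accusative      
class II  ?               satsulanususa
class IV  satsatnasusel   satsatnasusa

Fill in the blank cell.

Attach noun class class II -la → satsula.
Attach number singular -nu (after vowel 'a') → satsulanu.
Attach definiteness indefinite -sus → satsulanusus.
Attach case instrumental -el → satsulanususel.
Vowel deletion: no change.

satsulanususel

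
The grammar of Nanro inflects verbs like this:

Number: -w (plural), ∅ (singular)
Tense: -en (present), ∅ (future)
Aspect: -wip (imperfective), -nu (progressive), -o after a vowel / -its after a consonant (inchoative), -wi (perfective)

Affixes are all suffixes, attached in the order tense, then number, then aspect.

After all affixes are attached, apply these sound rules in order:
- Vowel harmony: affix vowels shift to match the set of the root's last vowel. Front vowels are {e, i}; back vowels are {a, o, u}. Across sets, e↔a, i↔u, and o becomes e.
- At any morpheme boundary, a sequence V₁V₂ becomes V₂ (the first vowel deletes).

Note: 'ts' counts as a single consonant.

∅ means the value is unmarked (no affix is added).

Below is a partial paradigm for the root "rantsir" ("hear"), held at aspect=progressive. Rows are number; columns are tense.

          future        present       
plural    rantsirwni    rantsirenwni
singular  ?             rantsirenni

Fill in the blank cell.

rantsirni

tense = future: zero marking, form stays rantsir.
number = singular: zero marking, form stays rantsir.
Attach aspect progressive -nu → rantsirnu.
Apply vowel harmony: rantsirnu → rantsirni.
Vowel deletion: no change.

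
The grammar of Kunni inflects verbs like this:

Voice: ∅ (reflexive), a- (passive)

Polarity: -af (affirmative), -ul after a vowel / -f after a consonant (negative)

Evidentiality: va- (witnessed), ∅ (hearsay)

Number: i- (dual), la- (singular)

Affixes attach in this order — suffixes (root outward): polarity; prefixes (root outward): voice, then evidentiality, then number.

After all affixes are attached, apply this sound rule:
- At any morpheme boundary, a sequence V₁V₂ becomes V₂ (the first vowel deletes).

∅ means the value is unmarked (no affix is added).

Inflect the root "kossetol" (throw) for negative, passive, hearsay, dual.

akossetolf

Attach voice passive a- → akossetol.
Attach polarity negative -f (after consonant 'l') → akossetolf.
evidentiality = hearsay: zero marking, form stays akossetolf.
Attach number dual i- → iakossetolf.
Apply vowel deletion: iakossetolf → akossetolf.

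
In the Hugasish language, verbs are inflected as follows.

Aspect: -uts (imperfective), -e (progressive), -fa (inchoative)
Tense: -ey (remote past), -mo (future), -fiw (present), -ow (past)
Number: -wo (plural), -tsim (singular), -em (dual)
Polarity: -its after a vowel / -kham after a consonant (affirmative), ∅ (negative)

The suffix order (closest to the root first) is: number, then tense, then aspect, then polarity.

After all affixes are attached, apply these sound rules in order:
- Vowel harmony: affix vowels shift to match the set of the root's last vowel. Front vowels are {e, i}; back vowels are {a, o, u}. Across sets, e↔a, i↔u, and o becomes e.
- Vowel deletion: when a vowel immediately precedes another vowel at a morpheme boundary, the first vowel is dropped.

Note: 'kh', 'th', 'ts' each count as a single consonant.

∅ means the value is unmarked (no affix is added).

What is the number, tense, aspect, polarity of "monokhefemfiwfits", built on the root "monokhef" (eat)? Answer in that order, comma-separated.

Segment: monokhef-em-fiw-fa-its.
number: -em → dual.
tense: -fiw → present.
aspect: -fa → inchoative.
polarity: -its/kham → affirmative.

dual, present, inchoative, affirmative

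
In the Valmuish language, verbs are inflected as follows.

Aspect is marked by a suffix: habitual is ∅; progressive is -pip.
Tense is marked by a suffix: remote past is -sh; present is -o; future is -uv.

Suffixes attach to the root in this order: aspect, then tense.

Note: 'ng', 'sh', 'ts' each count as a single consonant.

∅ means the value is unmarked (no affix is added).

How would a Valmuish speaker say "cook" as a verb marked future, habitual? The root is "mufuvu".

aspect = habitual: zero marking, form stays mufuvu.
Attach tense future -uv → mufuvuuv.

mufuvuuv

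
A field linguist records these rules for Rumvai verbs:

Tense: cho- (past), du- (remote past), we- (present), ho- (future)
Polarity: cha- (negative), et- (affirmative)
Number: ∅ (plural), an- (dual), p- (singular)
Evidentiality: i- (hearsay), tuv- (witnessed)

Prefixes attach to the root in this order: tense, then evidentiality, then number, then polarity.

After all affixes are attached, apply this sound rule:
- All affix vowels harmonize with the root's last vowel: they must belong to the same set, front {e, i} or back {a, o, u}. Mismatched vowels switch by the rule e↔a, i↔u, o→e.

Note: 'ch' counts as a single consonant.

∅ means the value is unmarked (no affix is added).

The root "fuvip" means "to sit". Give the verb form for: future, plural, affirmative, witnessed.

ettivhefuvip

Attach tense future ho- → hofuvip.
Attach evidentiality witnessed tuv- → tuvhofuvip.
number = plural: zero marking, form stays tuvhofuvip.
Attach polarity affirmative et- → ettuvhofuvip.
Apply vowel harmony: ettuvhofuvip → ettivhefuvip.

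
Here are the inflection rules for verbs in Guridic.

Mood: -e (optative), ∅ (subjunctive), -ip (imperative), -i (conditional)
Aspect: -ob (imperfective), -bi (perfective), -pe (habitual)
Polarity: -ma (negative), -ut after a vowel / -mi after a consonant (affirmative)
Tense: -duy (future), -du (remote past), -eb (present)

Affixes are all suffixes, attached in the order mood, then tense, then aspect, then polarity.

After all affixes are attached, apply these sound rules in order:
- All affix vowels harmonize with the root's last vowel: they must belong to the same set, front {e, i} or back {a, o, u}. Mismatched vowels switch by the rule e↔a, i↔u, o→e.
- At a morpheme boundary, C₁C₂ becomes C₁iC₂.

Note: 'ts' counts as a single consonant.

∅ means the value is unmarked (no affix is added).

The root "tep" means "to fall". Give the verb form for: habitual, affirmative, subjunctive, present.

tepebipeit

mood = subjunctive: zero marking, form stays tep.
Attach tense present -eb → tepeb.
Attach aspect habitual -pe → tepebpe.
Attach polarity affirmative -ut (after vowel 'e') → tepebpeut.
Apply vowel harmony: tepebpeut → tepebpeit.
Apply epenthesis: tepebpeit → tepebipeit.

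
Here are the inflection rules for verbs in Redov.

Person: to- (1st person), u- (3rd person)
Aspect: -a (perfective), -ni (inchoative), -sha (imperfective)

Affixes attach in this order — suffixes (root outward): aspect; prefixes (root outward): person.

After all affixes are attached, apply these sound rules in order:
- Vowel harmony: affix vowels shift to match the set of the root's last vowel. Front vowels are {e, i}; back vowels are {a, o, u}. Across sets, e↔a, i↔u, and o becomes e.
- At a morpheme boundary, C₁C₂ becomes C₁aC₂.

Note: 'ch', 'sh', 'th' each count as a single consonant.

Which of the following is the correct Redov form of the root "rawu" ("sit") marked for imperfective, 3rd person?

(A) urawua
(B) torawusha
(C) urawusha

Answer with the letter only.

Attach aspect imperfective -sha → rawusha.
Attach person 3rd person u- → urawusha.
Vowel harmony: no change.
Epenthesis: no change.
So the correct form is urawusha, option (C).
(A) urawua is wrong: it uses perfective instead of imperfective for aspect.
(B) torawusha is wrong: it uses 1st person instead of 3rd person for person.

C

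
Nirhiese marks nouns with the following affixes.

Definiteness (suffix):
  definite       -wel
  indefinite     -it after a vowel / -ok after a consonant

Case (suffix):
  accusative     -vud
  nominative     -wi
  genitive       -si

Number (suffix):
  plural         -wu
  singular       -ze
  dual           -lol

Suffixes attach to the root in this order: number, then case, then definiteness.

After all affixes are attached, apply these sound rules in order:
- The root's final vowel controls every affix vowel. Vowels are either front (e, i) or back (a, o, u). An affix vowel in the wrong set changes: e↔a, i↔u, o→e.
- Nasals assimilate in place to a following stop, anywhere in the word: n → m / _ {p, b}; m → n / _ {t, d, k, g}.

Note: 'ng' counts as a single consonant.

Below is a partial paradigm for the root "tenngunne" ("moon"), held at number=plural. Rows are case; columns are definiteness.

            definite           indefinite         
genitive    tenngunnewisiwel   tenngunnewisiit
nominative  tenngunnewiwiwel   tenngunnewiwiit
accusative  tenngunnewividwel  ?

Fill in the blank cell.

tenngunnewividek

Attach number plural -wu → tenngunnewu.
Attach case accusative -vud → tenngunnewuvud.
Attach definiteness indefinite -ok (after consonant 'd') → tenngunnewuvudok.
Apply vowel harmony: tenngunnewuvudok → tenngunnewividek.
Nasal assimilation: no change.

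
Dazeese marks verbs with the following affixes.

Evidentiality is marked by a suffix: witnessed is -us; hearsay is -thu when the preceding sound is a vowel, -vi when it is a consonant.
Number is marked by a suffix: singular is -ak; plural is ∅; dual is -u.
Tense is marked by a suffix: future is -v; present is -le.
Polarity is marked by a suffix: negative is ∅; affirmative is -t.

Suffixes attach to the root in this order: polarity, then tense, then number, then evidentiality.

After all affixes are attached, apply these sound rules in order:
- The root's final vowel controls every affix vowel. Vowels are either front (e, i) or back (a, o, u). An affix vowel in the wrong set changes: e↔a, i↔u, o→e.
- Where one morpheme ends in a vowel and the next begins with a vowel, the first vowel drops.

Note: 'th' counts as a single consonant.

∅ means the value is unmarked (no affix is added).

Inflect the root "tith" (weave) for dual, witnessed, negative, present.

polarity = negative: zero marking, form stays tith.
Attach tense present -le → tithle.
Attach number dual -u → tithleu.
Attach evidentiality witnessed -us → tithleuus.
Apply vowel harmony: tithleuus → tithleiis.
Apply vowel deletion: tithleiis → tithlis.

tithlis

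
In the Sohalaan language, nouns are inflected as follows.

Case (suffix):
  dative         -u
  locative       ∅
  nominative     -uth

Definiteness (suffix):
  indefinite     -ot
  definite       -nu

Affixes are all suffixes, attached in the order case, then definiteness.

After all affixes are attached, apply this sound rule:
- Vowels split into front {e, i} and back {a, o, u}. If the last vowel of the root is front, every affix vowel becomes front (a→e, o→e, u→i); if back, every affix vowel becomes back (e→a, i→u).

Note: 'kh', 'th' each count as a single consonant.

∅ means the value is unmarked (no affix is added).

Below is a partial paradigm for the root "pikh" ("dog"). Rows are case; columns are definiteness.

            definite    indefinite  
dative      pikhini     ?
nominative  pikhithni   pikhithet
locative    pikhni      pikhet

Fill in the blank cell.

Attach case dative -u → pikhu.
Attach definiteness indefinite -ot → pikhuot.
Apply vowel harmony: pikhuot → pikhiet.

pikhiet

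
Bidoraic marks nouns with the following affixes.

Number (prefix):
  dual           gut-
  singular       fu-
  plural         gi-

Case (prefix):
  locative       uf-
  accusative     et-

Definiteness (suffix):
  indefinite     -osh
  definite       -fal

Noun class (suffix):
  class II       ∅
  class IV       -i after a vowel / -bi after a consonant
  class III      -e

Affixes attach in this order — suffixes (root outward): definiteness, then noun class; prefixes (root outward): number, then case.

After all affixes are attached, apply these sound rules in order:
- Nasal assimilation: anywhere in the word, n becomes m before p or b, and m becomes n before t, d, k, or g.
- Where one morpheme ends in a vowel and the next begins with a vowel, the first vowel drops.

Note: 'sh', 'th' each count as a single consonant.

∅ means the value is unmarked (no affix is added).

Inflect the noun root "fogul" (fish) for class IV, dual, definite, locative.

ufgutfogulfalbi

Attach number dual gut- → gutfogul.
Attach case locative uf- → ufgutfogul.
Attach definiteness definite -fal → ufgutfogulfal.
Attach noun class class IV -bi (after consonant 'l') → ufgutfogulfalbi.
Nasal assimilation: no change.
Vowel deletion: no change.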